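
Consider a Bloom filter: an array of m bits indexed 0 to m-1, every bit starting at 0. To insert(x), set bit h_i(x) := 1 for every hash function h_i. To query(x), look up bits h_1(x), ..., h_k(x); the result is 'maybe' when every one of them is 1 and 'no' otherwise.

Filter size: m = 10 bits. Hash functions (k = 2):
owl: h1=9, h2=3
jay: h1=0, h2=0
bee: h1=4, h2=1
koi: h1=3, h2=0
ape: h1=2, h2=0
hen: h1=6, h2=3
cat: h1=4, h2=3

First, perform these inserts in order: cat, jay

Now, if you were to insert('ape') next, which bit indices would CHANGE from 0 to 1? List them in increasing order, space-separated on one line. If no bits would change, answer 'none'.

Start: bits=0000000000
After insert 'cat': sets bits 3 4 -> bits=0001100000
After insert 'jay': sets bits 0 -> bits=1001100000
insert 'ape' would touch bits 0 2; currently bit0=1, bit2=0
Bits that are 0 among those (would change 0->1): 2

Answer: 2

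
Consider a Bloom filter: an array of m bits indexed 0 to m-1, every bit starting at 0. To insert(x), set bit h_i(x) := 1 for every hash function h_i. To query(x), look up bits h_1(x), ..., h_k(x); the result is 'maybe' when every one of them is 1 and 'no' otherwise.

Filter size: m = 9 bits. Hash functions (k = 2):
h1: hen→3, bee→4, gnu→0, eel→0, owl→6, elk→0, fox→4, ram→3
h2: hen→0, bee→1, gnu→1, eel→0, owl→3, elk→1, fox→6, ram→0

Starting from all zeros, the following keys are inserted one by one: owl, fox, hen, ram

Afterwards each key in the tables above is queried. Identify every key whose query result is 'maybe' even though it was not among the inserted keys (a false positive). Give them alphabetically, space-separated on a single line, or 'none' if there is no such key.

Start: bits=000000000
After insert 'owl': sets bits 3 6 -> bits=000100100
After insert 'fox': sets bits 4 6 -> bits=000110100
After insert 'hen': sets bits 0 3 -> bits=100110100
After insert 'ram': sets bits 0 3 -> bits=100110100
Not inserted: bee eel elk gnu — query each against bits=100110100:
query bee: checks bit1=0, bit4=1 (has a 0) -> no => not a false positive
query eel: checks bit0=1 (all 1) -> maybe => FALSE POSITIVE
query elk: checks bit0=1, bit1=0 (has a 0) -> no => not a false positive
query gnu: checks bit0=1, bit1=0 (has a 0) -> no => not a false positive
False positives (alphabetical): eel

Answer: eel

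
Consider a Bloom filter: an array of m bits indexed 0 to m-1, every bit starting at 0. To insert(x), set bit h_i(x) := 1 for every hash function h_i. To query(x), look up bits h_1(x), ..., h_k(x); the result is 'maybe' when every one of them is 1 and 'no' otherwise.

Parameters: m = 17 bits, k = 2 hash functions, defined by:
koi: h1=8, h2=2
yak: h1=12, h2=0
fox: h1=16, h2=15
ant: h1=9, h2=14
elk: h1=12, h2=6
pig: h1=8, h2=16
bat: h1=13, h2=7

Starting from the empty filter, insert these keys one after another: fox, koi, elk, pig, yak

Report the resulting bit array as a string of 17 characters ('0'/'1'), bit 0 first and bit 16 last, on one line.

Answer: 10100010100010011

Derivation:
Start: bits=00000000000000000
After insert 'fox': sets bits 15 16 -> bits=00000000000000011
After insert 'koi': sets bits 2 8 -> bits=00100000100000011
After insert 'elk': sets bits 6 12 -> bits=00100010100010011
After insert 'pig': sets bits 8 16 -> bits=00100010100010011
After insert 'yak': sets bits 0 12 -> bits=10100010100010011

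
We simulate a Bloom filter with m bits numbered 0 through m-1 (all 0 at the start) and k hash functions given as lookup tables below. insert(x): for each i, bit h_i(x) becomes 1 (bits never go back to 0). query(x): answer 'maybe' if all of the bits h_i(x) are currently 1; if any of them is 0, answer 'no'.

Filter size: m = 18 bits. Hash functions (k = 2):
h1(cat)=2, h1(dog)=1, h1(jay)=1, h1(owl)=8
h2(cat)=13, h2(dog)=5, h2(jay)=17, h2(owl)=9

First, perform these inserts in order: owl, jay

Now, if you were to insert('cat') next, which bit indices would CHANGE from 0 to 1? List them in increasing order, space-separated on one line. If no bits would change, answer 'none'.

Answer: 2 13

Derivation:
Start: bits=000000000000000000
After insert 'owl': sets bits 8 9 -> bits=000000001100000000
After insert 'jay': sets bits 1 17 -> bits=010000001100000001
insert 'cat' would touch bits 2 13; currently bit2=0, bit13=0
Bits that are 0 among those (would change 0->1): 2 13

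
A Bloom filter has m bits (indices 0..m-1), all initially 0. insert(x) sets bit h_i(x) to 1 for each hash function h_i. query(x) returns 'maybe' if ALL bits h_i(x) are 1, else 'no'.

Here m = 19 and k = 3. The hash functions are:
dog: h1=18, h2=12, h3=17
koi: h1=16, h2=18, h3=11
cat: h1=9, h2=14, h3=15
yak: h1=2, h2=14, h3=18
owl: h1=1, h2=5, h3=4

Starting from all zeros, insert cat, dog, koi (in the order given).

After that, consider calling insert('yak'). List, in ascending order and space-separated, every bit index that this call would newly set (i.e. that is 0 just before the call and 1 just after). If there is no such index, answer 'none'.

Answer: 2

Derivation:
Start: bits=0000000000000000000
After insert 'cat': sets bits 9 14 15 -> bits=0000000001000011000
After insert 'dog': sets bits 12 17 18 -> bits=0000000001001011011
After insert 'koi': sets bits 11 16 18 -> bits=0000000001011011111
insert 'yak' would touch bits 2 14 18; currently bit2=0, bit14=1, bit18=1
Bits that are 0 among those (would change 0->1): 2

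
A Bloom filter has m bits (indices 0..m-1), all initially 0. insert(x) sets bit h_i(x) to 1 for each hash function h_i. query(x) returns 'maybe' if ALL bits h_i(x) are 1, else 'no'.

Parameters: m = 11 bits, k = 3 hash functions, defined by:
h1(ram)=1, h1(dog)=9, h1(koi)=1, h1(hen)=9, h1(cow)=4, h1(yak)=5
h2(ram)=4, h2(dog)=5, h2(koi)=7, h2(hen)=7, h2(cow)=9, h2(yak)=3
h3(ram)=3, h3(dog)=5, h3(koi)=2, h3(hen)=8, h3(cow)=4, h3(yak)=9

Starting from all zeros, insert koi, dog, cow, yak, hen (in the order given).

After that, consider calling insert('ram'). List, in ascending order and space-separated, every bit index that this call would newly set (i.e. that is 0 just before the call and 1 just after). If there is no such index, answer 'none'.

Start: bits=00000000000
After insert 'koi': sets bits 1 2 7 -> bits=01100001000
After insert 'dog': sets bits 5 9 -> bits=01100101010
After insert 'cow': sets bits 4 9 -> bits=01101101010
After insert 'yak': sets bits 3 5 9 -> bits=01111101010
After insert 'hen': sets bits 7 8 9 -> bits=01111101110
insert 'ram' would touch bits 1 3 4; currently bit1=1, bit3=1, bit4=1
Bits that are 0 among those (would change 0->1): none

Answer: none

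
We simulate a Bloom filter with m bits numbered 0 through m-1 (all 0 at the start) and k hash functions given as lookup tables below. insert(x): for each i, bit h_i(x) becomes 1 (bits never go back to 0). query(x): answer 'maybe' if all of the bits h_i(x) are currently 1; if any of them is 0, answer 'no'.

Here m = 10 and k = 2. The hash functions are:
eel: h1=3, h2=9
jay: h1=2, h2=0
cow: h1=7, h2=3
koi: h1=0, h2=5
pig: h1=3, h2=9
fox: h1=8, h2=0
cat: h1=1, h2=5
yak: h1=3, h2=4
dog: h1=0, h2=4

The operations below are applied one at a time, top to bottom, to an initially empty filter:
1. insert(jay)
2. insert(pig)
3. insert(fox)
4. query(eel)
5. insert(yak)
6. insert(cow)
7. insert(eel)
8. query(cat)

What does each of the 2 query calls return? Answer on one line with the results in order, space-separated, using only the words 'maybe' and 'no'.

Answer: maybe no

Derivation:
Start: bits=0000000000
Op 1: insert jay -> sets bits 0 2 -> bits=1010000000
Op 2: insert pig -> sets bits 3 9 -> bits=1011000001
Op 3: insert fox -> sets bits 0 8 -> bits=1011000011
Op 4: query eel -> checks bit3=1, bit9=1 (all 1) -> maybe
Op 5: insert yak -> sets bits 3 4 -> bits=1011100011
Op 6: insert cow -> sets bits 3 7 -> bits=1011100111
Op 7: insert eel -> sets bits 3 9 -> bits=1011100111
Op 8: query cat -> checks bit1=0, bit5=0 (has a 0) -> no
Query results in order: maybe no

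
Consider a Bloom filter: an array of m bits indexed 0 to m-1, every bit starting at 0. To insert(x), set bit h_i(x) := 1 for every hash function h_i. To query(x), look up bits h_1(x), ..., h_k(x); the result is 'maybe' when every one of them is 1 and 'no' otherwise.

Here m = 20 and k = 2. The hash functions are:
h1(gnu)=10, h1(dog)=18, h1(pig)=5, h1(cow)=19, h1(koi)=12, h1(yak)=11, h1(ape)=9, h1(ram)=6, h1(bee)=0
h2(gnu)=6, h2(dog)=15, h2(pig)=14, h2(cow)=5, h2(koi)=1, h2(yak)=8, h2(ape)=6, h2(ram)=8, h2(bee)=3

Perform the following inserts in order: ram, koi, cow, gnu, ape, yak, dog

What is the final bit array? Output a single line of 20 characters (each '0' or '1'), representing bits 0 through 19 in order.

Answer: 01000110111110010011

Derivation:
Start: bits=00000000000000000000
After insert 'ram': sets bits 6 8 -> bits=00000010100000000000
After insert 'koi': sets bits 1 12 -> bits=01000010100010000000
After insert 'cow': sets bits 5 19 -> bits=01000110100010000001
After insert 'gnu': sets bits 6 10 -> bits=01000110101010000001
After insert 'ape': sets bits 6 9 -> bits=01000110111010000001
After insert 'yak': sets bits 8 11 -> bits=01000110111110000001
After insert 'dog': sets bits 15 18 -> bits=01000110111110010011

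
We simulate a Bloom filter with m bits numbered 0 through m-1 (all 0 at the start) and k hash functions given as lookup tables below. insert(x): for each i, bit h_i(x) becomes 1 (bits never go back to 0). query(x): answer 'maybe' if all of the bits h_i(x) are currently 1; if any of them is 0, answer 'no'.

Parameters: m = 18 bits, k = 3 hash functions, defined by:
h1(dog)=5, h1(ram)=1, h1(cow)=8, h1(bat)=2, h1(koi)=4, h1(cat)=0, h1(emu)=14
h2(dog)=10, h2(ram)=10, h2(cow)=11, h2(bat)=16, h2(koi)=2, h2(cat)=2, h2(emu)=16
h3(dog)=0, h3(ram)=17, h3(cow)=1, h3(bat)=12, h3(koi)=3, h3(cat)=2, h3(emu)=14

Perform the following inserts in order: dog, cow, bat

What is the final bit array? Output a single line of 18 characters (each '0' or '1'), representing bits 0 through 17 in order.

Answer: 111001001011100010

Derivation:
Start: bits=000000000000000000
After insert 'dog': sets bits 0 5 10 -> bits=100001000010000000
After insert 'cow': sets bits 1 8 11 -> bits=110001001011000000
After insert 'bat': sets bits 2 12 16 -> bits=111001001011100010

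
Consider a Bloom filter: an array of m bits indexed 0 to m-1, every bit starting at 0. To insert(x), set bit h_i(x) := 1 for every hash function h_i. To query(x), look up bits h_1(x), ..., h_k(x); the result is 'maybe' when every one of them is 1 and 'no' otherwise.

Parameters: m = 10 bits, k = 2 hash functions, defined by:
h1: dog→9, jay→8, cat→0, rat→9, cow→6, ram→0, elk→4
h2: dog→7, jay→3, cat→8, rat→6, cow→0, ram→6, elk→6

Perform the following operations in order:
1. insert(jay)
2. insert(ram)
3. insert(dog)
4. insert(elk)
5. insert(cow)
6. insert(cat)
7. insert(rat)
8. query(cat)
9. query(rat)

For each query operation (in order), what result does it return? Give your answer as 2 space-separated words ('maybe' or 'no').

Start: bits=0000000000
Op 1: insert jay -> sets bits 3 8 -> bits=0001000010
Op 2: insert ram -> sets bits 0 6 -> bits=1001001010
Op 3: insert dog -> sets bits 7 9 -> bits=1001001111
Op 4: insert elk -> sets bits 4 6 -> bits=1001101111
Op 5: insert cow -> sets bits 0 6 -> bits=1001101111
Op 6: insert cat -> sets bits 0 8 -> bits=1001101111
Op 7: insert rat -> sets bits 6 9 -> bits=1001101111
Op 8: query cat -> checks bit0=1, bit8=1 (all 1) -> maybe
Op 9: query rat -> checks bit6=1, bit9=1 (all 1) -> maybe
Query results in order: maybe maybe

Answer: maybe maybe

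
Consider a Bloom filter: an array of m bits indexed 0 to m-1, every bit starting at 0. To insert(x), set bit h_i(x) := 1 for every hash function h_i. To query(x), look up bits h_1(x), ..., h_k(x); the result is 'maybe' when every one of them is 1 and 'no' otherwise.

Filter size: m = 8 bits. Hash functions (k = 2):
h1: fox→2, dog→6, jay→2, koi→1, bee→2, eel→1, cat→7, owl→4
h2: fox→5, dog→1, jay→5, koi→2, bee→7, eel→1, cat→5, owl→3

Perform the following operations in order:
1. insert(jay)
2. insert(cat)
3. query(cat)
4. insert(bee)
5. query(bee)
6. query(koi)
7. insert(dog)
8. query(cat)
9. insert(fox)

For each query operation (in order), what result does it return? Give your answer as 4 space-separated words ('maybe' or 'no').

Answer: maybe maybe no maybe

Derivation:
Start: bits=00000000
Op 1: insert jay -> sets bits 2 5 -> bits=00100100
Op 2: insert cat -> sets bits 5 7 -> bits=00100101
Op 3: query cat -> checks bit5=1, bit7=1 (all 1) -> maybe
Op 4: insert bee -> sets bits 2 7 -> bits=00100101
Op 5: query bee -> checks bit2=1, bit7=1 (all 1) -> maybe
Op 6: query koi -> checks bit1=0, bit2=1 (has a 0) -> no
Op 7: insert dog -> sets bits 1 6 -> bits=01100111
Op 8: query cat -> checks bit5=1, bit7=1 (all 1) -> maybe
Op 9: insert fox -> sets bits 2 5 -> bits=01100111
Query results in order: maybe maybe no maybe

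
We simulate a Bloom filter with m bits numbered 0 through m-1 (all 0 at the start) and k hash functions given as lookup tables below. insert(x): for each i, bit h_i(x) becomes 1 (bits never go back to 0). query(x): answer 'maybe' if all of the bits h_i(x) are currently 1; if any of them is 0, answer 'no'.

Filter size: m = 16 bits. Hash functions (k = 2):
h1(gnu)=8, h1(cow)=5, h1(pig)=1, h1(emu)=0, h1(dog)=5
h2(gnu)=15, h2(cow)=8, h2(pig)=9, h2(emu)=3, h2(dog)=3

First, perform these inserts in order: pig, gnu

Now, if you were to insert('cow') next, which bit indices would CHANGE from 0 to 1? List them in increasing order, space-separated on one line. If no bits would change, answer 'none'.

Start: bits=0000000000000000
After insert 'pig': sets bits 1 9 -> bits=0100000001000000
After insert 'gnu': sets bits 8 15 -> bits=0100000011000001
insert 'cow' would touch bits 5 8; currently bit5=0, bit8=1
Bits that are 0 among those (would change 0->1): 5

Answer: 5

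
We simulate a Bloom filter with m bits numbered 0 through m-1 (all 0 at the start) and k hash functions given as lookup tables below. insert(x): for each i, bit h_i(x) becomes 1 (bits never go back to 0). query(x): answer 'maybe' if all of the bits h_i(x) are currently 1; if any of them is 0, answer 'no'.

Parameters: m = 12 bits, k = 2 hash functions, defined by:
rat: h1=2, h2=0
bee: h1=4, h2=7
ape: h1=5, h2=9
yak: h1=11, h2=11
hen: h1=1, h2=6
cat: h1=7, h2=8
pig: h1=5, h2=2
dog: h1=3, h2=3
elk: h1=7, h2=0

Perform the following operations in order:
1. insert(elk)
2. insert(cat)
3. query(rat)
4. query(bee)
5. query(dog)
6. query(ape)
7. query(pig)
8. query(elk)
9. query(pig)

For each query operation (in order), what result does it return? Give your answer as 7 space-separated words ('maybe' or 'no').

Start: bits=000000000000
Op 1: insert elk -> sets bits 0 7 -> bits=100000010000
Op 2: insert cat -> sets bits 7 8 -> bits=100000011000
Op 3: query rat -> checks bit0=1, bit2=0 (has a 0) -> no
Op 4: query bee -> checks bit4=0, bit7=1 (has a 0) -> no
Op 5: query dog -> checks bit3=0 (has a 0) -> no
Op 6: query ape -> checks bit5=0, bit9=0 (has a 0) -> no
Op 7: query pig -> checks bit2=0, bit5=0 (has a 0) -> no
Op 8: query elk -> checks bit0=1, bit7=1 (all 1) -> maybe
Op 9: query pig -> checks bit2=0, bit5=0 (has a 0) -> no
Query results in order: no no no no no maybe no

Answer: no no no no no maybe no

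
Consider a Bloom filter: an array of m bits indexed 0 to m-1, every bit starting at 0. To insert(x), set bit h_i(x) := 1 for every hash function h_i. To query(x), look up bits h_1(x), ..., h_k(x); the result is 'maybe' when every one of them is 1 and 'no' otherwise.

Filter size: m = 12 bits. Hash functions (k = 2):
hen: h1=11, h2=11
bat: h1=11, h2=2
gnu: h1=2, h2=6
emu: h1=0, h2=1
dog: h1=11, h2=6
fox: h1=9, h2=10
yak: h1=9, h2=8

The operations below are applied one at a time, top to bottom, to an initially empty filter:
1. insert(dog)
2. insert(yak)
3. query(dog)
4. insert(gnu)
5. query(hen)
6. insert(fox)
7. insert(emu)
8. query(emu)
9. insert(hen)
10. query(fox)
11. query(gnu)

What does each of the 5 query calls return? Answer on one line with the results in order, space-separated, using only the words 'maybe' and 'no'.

Start: bits=000000000000
Op 1: insert dog -> sets bits 6 11 -> bits=000000100001
Op 2: insert yak -> sets bits 8 9 -> bits=000000101101
Op 3: query dog -> checks bit6=1, bit11=1 (all 1) -> maybe
Op 4: insert gnu -> sets bits 2 6 -> bits=001000101101
Op 5: query hen -> checks bit11=1 (all 1) -> maybe
Op 6: insert fox -> sets bits 9 10 -> bits=001000101111
Op 7: insert emu -> sets bits 0 1 -> bits=111000101111
Op 8: query emu -> checks bit0=1, bit1=1 (all 1) -> maybe
Op 9: insert hen -> sets bits 11 -> bits=111000101111
Op 10: query fox -> checks bit9=1, bit10=1 (all 1) -> maybe
Op 11: query gnu -> checks bit2=1, bit6=1 (all 1) -> maybe
Query results in order: maybe maybe maybe maybe maybe

Answer: maybe maybe maybe maybe maybe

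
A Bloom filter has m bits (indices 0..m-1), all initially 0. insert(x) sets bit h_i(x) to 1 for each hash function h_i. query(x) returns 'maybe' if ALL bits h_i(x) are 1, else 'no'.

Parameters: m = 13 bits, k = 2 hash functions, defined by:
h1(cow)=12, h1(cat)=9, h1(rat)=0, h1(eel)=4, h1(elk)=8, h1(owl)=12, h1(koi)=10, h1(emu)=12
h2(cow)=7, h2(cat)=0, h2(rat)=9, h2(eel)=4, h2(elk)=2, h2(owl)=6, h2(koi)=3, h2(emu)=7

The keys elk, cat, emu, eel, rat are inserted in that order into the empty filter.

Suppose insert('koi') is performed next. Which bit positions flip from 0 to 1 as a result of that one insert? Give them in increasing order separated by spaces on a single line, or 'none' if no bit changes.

Start: bits=0000000000000
After insert 'elk': sets bits 2 8 -> bits=0010000010000
After insert 'cat': sets bits 0 9 -> bits=1010000011000
After insert 'emu': sets bits 7 12 -> bits=1010000111001
After insert 'eel': sets bits 4 -> bits=1010100111001
After insert 'rat': sets bits 0 9 -> bits=1010100111001
insert 'koi' would touch bits 3 10; currently bit3=0, bit10=0
Bits that are 0 among those (would change 0->1): 3 10

Answer: 3 10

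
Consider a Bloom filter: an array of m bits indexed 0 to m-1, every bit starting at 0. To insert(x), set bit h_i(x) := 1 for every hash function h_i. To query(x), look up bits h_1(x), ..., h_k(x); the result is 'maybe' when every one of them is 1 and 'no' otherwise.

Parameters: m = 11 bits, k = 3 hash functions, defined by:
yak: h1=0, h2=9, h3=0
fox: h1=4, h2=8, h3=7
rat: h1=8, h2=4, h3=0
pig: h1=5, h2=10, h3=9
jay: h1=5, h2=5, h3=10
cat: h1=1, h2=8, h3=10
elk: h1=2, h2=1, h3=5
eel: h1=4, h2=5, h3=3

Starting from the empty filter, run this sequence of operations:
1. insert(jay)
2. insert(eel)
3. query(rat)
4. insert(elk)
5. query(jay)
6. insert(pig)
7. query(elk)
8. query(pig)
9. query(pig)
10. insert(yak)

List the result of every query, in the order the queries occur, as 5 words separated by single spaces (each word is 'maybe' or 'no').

Start: bits=00000000000
Op 1: insert jay -> sets bits 5 10 -> bits=00000100001
Op 2: insert eel -> sets bits 3 4 5 -> bits=00011100001
Op 3: query rat -> checks bit0=0, bit4=1, bit8=0 (has a 0) -> no
Op 4: insert elk -> sets bits 1 2 5 -> bits=01111100001
Op 5: query jay -> checks bit5=1, bit10=1 (all 1) -> maybe
Op 6: insert pig -> sets bits 5 9 10 -> bits=01111100011
Op 7: query elk -> checks bit1=1, bit2=1, bit5=1 (all 1) -> maybe
Op 8: query pig -> checks bit5=1, bit9=1, bit10=1 (all 1) -> maybe
Op 9: query pig -> checks bit5=1, bit9=1, bit10=1 (all 1) -> maybe
Op 10: insert yak -> sets bits 0 9 -> bits=11111100011
Query results in order: no maybe maybe maybe maybe

Answer: no maybe maybe maybe maybe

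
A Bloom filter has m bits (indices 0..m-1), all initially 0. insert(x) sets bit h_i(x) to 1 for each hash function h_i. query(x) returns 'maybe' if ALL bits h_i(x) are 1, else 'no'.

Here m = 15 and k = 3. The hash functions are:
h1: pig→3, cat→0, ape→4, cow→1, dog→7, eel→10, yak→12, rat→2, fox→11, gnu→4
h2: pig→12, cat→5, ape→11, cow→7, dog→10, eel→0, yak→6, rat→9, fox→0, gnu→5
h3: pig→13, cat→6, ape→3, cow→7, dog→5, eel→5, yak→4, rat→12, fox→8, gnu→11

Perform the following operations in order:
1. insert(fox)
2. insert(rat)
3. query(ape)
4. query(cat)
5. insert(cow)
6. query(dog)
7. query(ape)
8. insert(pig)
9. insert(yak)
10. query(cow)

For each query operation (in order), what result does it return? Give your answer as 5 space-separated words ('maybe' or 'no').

Start: bits=000000000000000
Op 1: insert fox -> sets bits 0 8 11 -> bits=100000001001000
Op 2: insert rat -> sets bits 2 9 12 -> bits=101000001101100
Op 3: query ape -> checks bit3=0, bit4=0, bit11=1 (has a 0) -> no
Op 4: query cat -> checks bit0=1, bit5=0, bit6=0 (has a 0) -> no
Op 5: insert cow -> sets bits 1 7 -> bits=111000011101100
Op 6: query dog -> checks bit5=0, bit7=1, bit10=0 (has a 0) -> no
Op 7: query ape -> checks bit3=0, bit4=0, bit11=1 (has a 0) -> no
Op 8: insert pig -> sets bits 3 12 13 -> bits=111100011101110
Op 9: insert yak -> sets bits 4 6 12 -> bits=111110111101110
Op 10: query cow -> checks bit1=1, bit7=1 (all 1) -> maybe
Query results in order: no no no no maybe

Answer: no no no no maybe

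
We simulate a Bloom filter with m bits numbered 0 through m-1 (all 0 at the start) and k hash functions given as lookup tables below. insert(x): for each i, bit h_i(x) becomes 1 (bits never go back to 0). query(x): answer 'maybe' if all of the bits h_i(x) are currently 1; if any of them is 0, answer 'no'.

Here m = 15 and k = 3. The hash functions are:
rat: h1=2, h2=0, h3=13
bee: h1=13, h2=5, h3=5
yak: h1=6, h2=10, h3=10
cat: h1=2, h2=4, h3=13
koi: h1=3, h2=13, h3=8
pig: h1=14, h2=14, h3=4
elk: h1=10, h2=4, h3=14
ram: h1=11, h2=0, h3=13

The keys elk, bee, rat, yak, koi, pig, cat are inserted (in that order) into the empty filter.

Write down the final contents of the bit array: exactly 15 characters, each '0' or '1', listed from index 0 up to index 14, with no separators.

Answer: 101111101010011

Derivation:
Start: bits=000000000000000
After insert 'elk': sets bits 4 10 14 -> bits=000010000010001
After insert 'bee': sets bits 5 13 -> bits=000011000010011
After insert 'rat': sets bits 0 2 13 -> bits=101011000010011
After insert 'yak': sets bits 6 10 -> bits=101011100010011
After insert 'koi': sets bits 3 8 13 -> bits=101111101010011
After insert 'pig': sets bits 4 14 -> bits=101111101010011
After insert 'cat': sets bits 2 4 13 -> bits=101111101010011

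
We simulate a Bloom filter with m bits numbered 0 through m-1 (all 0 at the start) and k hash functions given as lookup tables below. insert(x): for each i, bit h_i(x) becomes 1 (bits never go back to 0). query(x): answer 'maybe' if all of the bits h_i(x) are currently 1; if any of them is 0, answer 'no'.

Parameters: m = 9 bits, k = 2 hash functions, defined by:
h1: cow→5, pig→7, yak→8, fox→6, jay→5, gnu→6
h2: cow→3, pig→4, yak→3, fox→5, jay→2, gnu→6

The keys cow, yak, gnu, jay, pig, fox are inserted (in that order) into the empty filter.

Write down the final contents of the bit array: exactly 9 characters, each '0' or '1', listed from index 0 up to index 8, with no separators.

Start: bits=000000000
After insert 'cow': sets bits 3 5 -> bits=000101000
After insert 'yak': sets bits 3 8 -> bits=000101001
After insert 'gnu': sets bits 6 -> bits=000101101
After insert 'jay': sets bits 2 5 -> bits=001101101
After insert 'pig': sets bits 4 7 -> bits=001111111
After insert 'fox': sets bits 5 6 -> bits=001111111

Answer: 001111111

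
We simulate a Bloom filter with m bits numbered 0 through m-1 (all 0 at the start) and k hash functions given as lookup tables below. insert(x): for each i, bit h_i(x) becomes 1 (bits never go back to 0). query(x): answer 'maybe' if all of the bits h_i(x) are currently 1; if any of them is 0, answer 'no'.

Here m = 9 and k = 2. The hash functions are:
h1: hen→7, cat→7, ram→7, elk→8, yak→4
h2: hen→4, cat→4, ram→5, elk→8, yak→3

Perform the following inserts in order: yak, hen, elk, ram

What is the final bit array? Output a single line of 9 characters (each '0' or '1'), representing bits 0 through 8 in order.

Answer: 000111011

Derivation:
Start: bits=000000000
After insert 'yak': sets bits 3 4 -> bits=000110000
After insert 'hen': sets bits 4 7 -> bits=000110010
After insert 'elk': sets bits 8 -> bits=000110011
After insert 'ram': sets bits 5 7 -> bits=000111011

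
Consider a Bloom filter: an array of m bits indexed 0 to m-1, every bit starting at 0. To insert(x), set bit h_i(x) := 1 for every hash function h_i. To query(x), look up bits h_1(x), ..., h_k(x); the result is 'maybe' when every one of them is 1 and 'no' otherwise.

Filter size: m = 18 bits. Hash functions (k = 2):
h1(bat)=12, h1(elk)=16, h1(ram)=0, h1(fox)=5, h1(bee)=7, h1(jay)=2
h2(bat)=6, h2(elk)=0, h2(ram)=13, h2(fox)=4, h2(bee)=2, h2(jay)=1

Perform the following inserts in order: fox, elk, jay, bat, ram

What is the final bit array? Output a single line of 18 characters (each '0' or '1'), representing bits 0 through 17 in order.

Start: bits=000000000000000000
After insert 'fox': sets bits 4 5 -> bits=000011000000000000
After insert 'elk': sets bits 0 16 -> bits=100011000000000010
After insert 'jay': sets bits 1 2 -> bits=111011000000000010
After insert 'bat': sets bits 6 12 -> bits=111011100000100010
After insert 'ram': sets bits 0 13 -> bits=111011100000110010

Answer: 111011100000110010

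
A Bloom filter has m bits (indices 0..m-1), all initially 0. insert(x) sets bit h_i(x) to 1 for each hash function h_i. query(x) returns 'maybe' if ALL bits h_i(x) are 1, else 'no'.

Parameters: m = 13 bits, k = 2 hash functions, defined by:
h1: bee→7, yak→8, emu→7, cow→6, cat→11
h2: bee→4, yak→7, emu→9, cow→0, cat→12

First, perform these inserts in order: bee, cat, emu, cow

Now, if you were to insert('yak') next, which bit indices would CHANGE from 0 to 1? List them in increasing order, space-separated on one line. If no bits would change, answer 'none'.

Start: bits=0000000000000
After insert 'bee': sets bits 4 7 -> bits=0000100100000
After insert 'cat': sets bits 11 12 -> bits=0000100100011
After insert 'emu': sets bits 7 9 -> bits=0000100101011
After insert 'cow': sets bits 0 6 -> bits=1000101101011
insert 'yak' would touch bits 7 8; currently bit7=1, bit8=0
Bits that are 0 among those (would change 0->1): 8

Answer: 8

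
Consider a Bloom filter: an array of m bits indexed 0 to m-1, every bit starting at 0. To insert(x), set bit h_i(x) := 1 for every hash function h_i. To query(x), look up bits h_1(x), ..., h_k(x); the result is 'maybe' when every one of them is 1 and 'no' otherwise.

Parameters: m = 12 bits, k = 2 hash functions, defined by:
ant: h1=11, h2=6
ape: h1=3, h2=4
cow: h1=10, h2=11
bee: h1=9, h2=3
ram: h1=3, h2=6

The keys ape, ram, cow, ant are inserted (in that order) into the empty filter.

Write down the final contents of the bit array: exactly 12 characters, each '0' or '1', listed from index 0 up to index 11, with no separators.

Start: bits=000000000000
After insert 'ape': sets bits 3 4 -> bits=000110000000
After insert 'ram': sets bits 3 6 -> bits=000110100000
After insert 'cow': sets bits 10 11 -> bits=000110100011
After insert 'ant': sets bits 6 11 -> bits=000110100011

Answer: 000110100011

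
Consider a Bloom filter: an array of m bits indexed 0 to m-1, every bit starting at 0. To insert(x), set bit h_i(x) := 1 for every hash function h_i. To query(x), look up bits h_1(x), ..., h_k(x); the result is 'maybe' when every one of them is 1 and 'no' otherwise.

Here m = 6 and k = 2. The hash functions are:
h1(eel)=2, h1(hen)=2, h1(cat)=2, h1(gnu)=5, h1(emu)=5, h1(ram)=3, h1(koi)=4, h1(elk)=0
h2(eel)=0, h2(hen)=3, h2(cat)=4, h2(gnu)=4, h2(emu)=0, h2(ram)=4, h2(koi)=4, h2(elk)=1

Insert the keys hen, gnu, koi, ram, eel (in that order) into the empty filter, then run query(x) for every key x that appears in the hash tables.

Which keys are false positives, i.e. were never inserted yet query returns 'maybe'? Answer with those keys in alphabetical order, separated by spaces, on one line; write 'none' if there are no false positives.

Start: bits=000000
After insert 'hen': sets bits 2 3 -> bits=001100
After insert 'gnu': sets bits 4 5 -> bits=001111
After insert 'koi': sets bits 4 -> bits=001111
After insert 'ram': sets bits 3 4 -> bits=001111
After insert 'eel': sets bits 0 2 -> bits=101111
Not inserted: cat elk emu — query each against bits=101111:
query cat: checks bit2=1, bit4=1 (all 1) -> maybe => FALSE POSITIVE
query elk: checks bit0=1, bit1=0 (has a 0) -> no => not a false positive
query emu: checks bit0=1, bit5=1 (all 1) -> maybe => FALSE POSITIVE
False positives (alphabetical): cat emu

Answer: cat emu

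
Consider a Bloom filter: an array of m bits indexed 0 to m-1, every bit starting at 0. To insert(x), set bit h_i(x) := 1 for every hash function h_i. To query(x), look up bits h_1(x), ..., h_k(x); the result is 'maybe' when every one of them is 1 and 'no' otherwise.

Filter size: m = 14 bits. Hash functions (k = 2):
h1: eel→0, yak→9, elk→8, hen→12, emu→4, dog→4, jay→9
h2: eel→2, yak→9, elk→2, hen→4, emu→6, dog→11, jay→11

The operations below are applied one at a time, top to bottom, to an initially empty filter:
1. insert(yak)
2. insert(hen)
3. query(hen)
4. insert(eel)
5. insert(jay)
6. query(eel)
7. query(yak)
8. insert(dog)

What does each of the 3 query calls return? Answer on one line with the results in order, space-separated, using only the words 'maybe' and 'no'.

Answer: maybe maybe maybe

Derivation:
Start: bits=00000000000000
Op 1: insert yak -> sets bits 9 -> bits=00000000010000
Op 2: insert hen -> sets bits 4 12 -> bits=00001000010010
Op 3: query hen -> checks bit4=1, bit12=1 (all 1) -> maybe
Op 4: insert eel -> sets bits 0 2 -> bits=10101000010010
Op 5: insert jay -> sets bits 9 11 -> bits=10101000010110
Op 6: query eel -> checks bit0=1, bit2=1 (all 1) -> maybe
Op 7: query yak -> checks bit9=1 (all 1) -> maybe
Op 8: insert dog -> sets bits 4 11 -> bits=10101000010110
Query results in order: maybe maybe maybe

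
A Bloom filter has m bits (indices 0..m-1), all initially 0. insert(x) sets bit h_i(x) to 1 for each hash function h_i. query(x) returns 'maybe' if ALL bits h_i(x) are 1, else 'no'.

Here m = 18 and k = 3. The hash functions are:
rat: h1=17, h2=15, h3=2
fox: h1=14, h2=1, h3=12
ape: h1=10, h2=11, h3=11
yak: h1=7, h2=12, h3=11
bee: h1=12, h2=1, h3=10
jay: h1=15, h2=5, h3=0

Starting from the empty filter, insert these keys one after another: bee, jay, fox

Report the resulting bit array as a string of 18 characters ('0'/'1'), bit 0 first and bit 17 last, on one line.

Start: bits=000000000000000000
After insert 'bee': sets bits 1 10 12 -> bits=010000000010100000
After insert 'jay': sets bits 0 5 15 -> bits=110001000010100100
After insert 'fox': sets bits 1 12 14 -> bits=110001000010101100

Answer: 110001000010101100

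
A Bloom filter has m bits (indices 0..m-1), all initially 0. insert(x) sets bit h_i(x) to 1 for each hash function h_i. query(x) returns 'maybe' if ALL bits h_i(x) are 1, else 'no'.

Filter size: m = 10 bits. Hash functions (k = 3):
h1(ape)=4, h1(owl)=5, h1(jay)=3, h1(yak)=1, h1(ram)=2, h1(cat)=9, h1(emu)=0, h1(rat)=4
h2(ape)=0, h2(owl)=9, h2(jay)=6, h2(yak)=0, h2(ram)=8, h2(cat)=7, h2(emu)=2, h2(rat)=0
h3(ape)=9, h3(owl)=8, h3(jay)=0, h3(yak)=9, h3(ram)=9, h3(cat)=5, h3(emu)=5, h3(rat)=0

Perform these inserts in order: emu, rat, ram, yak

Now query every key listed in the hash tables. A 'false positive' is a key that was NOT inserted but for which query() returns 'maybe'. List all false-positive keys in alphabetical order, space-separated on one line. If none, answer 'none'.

Answer: ape owl

Derivation:
Start: bits=0000000000
After insert 'emu': sets bits 0 2 5 -> bits=1010010000
After insert 'rat': sets bits 0 4 -> bits=1010110000
After insert 'ram': sets bits 2 8 9 -> bits=1010110011
After insert 'yak': sets bits 0 1 9 -> bits=1110110011
Not inserted: ape cat jay owl — query each against bits=1110110011:
query ape: checks bit0=1, bit4=1, bit9=1 (all 1) -> maybe => FALSE POSITIVE
query cat: checks bit5=1, bit7=0, bit9=1 (has a 0) -> no => not a false positive
query jay: checks bit0=1, bit3=0, bit6=0 (has a 0) -> no => not a false positive
query owl: checks bit5=1, bit8=1, bit9=1 (all 1) -> maybe => FALSE POSITIVE
False positives (alphabetical): ape owl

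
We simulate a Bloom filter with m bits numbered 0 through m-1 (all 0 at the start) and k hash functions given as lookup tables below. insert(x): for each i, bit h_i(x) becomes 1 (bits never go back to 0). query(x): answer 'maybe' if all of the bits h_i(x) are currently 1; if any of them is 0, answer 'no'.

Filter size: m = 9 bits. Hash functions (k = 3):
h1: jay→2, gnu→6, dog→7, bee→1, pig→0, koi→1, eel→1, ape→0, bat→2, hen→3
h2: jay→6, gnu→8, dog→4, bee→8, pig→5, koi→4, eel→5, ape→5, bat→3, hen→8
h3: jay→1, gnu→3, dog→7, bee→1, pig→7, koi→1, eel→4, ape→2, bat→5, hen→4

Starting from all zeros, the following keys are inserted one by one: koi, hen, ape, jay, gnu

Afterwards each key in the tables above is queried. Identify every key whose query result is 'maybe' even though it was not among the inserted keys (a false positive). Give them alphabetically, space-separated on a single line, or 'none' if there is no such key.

Start: bits=000000000
After insert 'koi': sets bits 1 4 -> bits=010010000
After insert 'hen': sets bits 3 4 8 -> bits=010110001
After insert 'ape': sets bits 0 2 5 -> bits=111111001
After insert 'jay': sets bits 1 2 6 -> bits=111111101
After insert 'gnu': sets bits 3 6 8 -> bits=111111101
Not inserted: bat bee dog eel pig — query each against bits=111111101:
query bat: checks bit2=1, bit3=1, bit5=1 (all 1) -> maybe => FALSE POSITIVE
query bee: checks bit1=1, bit8=1 (all 1) -> maybe => FALSE POSITIVE
query dog: checks bit4=1, bit7=0 (has a 0) -> no => not a false positive
query eel: checks bit1=1, bit4=1, bit5=1 (all 1) -> maybe => FALSE POSITIVE
query pig: checks bit0=1, bit5=1, bit7=0 (has a 0) -> no => not a false positive
False positives (alphabetical): bat bee eel

Answer: bat bee eel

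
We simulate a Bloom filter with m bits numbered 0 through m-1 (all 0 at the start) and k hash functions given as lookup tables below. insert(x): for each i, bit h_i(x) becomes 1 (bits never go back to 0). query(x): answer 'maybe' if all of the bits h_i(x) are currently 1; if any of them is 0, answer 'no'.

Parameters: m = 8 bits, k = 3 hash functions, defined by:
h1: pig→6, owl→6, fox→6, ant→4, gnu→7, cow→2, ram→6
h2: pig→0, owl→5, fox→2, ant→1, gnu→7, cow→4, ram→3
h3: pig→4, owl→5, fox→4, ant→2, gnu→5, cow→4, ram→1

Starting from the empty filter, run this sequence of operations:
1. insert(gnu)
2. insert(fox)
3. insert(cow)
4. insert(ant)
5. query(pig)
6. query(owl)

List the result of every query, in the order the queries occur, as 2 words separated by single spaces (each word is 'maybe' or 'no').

Answer: no maybe

Derivation:
Start: bits=00000000
Op 1: insert gnu -> sets bits 5 7 -> bits=00000101
Op 2: insert fox -> sets bits 2 4 6 -> bits=00101111
Op 3: insert cow -> sets bits 2 4 -> bits=00101111
Op 4: insert ant -> sets bits 1 2 4 -> bits=01101111
Op 5: query pig -> checks bit0=0, bit4=1, bit6=1 (has a 0) -> no
Op 6: query owl -> checks bit5=1, bit6=1 (all 1) -> maybe
Query results in order: no maybe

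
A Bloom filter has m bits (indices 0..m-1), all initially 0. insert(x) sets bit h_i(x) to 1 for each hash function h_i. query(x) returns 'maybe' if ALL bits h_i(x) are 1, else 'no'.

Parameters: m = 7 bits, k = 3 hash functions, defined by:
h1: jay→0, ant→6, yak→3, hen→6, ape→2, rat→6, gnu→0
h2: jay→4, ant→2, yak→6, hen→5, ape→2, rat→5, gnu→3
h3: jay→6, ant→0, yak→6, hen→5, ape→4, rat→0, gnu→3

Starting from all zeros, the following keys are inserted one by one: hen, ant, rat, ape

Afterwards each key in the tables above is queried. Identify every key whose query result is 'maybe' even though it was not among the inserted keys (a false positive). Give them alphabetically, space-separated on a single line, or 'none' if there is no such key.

Answer: jay

Derivation:
Start: bits=0000000
After insert 'hen': sets bits 5 6 -> bits=0000011
After insert 'ant': sets bits 0 2 6 -> bits=1010011
After insert 'rat': sets bits 0 5 6 -> bits=1010011
After insert 'ape': sets bits 2 4 -> bits=1010111
Not inserted: gnu jay yak — query each against bits=1010111:
query gnu: checks bit0=1, bit3=0 (has a 0) -> no => not a false positive
query jay: checks bit0=1, bit4=1, bit6=1 (all 1) -> maybe => FALSE POSITIVE
query yak: checks bit3=0, bit6=1 (has a 0) -> no => not a false positive
False positives (alphabetical): jay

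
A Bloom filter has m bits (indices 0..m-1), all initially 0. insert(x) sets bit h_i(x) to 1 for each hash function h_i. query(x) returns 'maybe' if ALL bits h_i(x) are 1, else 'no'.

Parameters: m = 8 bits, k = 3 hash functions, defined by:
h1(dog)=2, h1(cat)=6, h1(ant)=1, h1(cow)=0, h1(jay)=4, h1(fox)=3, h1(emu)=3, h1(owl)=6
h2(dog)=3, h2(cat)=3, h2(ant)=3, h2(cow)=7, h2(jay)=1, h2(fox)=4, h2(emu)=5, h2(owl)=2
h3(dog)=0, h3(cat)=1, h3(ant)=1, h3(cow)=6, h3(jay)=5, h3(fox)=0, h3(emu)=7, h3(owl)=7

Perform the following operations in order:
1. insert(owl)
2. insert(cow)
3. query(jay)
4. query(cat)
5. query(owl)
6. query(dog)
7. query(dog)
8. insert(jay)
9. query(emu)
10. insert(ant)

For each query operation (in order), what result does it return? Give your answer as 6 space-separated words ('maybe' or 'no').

Answer: no no maybe no no no

Derivation:
Start: bits=00000000
Op 1: insert owl -> sets bits 2 6 7 -> bits=00100011
Op 2: insert cow -> sets bits 0 6 7 -> bits=10100011
Op 3: query jay -> checks bit1=0, bit4=0, bit5=0 (has a 0) -> no
Op 4: query cat -> checks bit1=0, bit3=0, bit6=1 (has a 0) -> no
Op 5: query owl -> checks bit2=1, bit6=1, bit7=1 (all 1) -> maybe
Op 6: query dog -> checks bit0=1, bit2=1, bit3=0 (has a 0) -> no
Op 7: query dog -> checks bit0=1, bit2=1, bit3=0 (has a 0) -> no
Op 8: insert jay -> sets bits 1 4 5 -> bits=11101111
Op 9: query emu -> checks bit3=0, bit5=1, bit7=1 (has a 0) -> no
Op 10: insert ant -> sets bits 1 3 -> bits=11111111
Query results in order: no no maybe no no no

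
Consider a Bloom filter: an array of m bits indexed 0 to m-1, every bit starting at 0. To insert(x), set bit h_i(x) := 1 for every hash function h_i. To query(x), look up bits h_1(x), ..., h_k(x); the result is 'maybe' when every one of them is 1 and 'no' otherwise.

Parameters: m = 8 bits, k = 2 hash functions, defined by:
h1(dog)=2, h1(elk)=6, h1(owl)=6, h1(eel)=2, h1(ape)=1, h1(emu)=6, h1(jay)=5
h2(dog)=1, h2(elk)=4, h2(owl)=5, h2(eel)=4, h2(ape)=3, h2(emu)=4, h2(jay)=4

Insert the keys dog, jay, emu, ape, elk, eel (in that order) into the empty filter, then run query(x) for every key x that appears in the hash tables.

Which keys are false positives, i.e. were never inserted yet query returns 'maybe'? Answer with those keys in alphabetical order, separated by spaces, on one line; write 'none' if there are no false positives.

Answer: owl

Derivation:
Start: bits=00000000
After insert 'dog': sets bits 1 2 -> bits=01100000
After insert 'jay': sets bits 4 5 -> bits=01101100
After insert 'emu': sets bits 4 6 -> bits=01101110
After insert 'ape': sets bits 1 3 -> bits=01111110
After insert 'elk': sets bits 4 6 -> bits=01111110
After insert 'eel': sets bits 2 4 -> bits=01111110
Not inserted: owl — query each against bits=01111110:
query owl: checks bit5=1, bit6=1 (all 1) -> maybe => FALSE POSITIVE
False positives (alphabetical): owl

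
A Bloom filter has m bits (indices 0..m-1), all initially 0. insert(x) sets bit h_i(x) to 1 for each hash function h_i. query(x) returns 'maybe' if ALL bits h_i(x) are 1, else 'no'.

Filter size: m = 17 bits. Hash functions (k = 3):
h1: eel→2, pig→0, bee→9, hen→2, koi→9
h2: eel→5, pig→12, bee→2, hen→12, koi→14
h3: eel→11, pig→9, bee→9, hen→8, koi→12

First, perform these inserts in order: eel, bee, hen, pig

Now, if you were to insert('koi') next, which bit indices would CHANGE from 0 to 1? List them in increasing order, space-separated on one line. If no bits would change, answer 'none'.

Start: bits=00000000000000000
After insert 'eel': sets bits 2 5 11 -> bits=00100100000100000
After insert 'bee': sets bits 2 9 -> bits=00100100010100000
After insert 'hen': sets bits 2 8 12 -> bits=00100100110110000
After insert 'pig': sets bits 0 9 12 -> bits=10100100110110000
insert 'koi' would touch bits 9 12 14; currently bit9=1, bit12=1, bit14=0
Bits that are 0 among those (would change 0->1): 14

Answer: 14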